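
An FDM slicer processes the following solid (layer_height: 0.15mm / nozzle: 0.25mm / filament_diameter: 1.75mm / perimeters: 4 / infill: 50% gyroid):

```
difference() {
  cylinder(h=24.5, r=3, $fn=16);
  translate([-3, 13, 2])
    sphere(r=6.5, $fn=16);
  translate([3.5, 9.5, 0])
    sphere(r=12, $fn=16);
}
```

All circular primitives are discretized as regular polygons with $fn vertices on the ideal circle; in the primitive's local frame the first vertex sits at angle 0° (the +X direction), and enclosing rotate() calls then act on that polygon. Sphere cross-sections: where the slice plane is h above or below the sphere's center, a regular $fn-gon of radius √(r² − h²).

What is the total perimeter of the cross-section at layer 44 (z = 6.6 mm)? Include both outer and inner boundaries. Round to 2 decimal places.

At z = 6.6 mm: the cylinder: section is a regular 16-gon, circumradius r=3 (perimeter = 2·16·3.000·sin(180°/16) = 18.73 mm); the r=6.5 sphere at (-3, 13) slices to a regular 16-gon of circumradius 4.592 (√(r²−h²) with h=4.6 from center) (perimeter = 2·16·4.592·sin(180°/16) = 28.67 mm); the sphere at (3.5, 9.5): section is a regular 16-gon, circumradius = √(r²−h²) = √(12²−6.6²) = 10.022 (perimeter = 2·16·10.022·sin(180°/16) = 62.57 mm); Taking the first minus the rest: starting from the r=3 cylinder, the r=6.5 sphere at (-3, 13) misses the remaining region (no effect); the r=12 sphere at (3.5, 9.5) partially overlaps it — only the 11.48 mm² overlap (of its 307.49 mm²) is removed, clipping the outline — boundary = 16.57 mm. Overall, the cross-section is a single solid region. Total boundary length (outer) = 16.57 mm.

16.57 mm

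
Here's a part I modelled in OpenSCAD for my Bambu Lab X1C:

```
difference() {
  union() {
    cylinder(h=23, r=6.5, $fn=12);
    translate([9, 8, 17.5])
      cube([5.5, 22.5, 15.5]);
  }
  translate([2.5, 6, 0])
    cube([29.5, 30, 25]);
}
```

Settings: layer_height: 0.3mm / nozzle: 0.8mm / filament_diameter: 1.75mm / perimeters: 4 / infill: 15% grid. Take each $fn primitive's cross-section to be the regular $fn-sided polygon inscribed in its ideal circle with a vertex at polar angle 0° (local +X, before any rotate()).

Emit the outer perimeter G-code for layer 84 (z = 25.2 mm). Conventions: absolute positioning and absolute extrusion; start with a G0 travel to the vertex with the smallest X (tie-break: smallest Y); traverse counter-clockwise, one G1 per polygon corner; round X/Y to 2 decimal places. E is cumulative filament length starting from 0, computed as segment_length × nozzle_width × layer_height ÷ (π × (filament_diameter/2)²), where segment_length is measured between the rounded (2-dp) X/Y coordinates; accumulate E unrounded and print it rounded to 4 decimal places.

At z = 25.2 mm: the cylinder is absent (z outside [0, 23]); the cube at (9, 8) (footprint 5.5×22.5) is included at this height; Taking the union: only the 5.5×22.5 cube at (9, 8) is present, so the union is just that shape — 1 connected region; the cube at (2.5, 6) is not intersected at this z (z outside [0, 25]); After the difference (first − rest): none of the subtracted shapes is present at this height, so the result so far is unchanged — 1 connected region. The outline is a single polygon with 4 vertices. Extrusion per mm of travel: 0.8 × 0.3 / (π × 0.875²) = 0.099780. Accumulating E over each segment gives final E = 5.5877.

G0 X9.00 Y8.00 Z25.20
G1 X14.50 Y8.00 E0.5488
G1 X14.50 Y30.50 E2.7939
G1 X9.00 Y30.50 E3.3426
G1 X9.00 Y8.00 E5.5877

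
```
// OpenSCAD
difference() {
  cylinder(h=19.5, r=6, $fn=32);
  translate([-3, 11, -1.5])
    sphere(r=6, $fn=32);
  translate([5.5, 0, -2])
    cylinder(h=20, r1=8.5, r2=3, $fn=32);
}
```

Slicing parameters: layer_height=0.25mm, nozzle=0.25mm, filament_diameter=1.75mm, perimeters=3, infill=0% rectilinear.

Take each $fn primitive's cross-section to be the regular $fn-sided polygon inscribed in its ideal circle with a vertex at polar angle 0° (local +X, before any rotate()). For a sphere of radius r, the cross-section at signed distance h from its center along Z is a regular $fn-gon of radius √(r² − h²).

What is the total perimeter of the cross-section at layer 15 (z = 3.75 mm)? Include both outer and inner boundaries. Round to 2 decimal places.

35.69 mm

At z = 3.75 mm: the r=6 cylinder gives a regular 32-gon of circumradius 6 (constant along its height) (perimeter = 2·32·6.000·sin(180°/32) = 37.64 mm); the r=6 sphere at (-3, 11) slices to a regular 32-gon of circumradius 2.905 (√(r²−h²) with h=5.25 from center) (perimeter = 2·32·2.905·sin(180°/32) = 18.22 mm); the cone at (5.5, 0): at t=0.287 of its height the radius interpolates to r₁+(r₂−r₁)t = 6.919, giving a regular 32-gon of that circumradius (perimeter = 2·32·6.919·sin(180°/32) = 43.40 mm); Taking the first minus the rest: starting from the r=6 cylinder, the r=6 sphere at (-3, 11) misses the remaining region (no effect); the cone at (5.5, 0) partially overlaps it — only the 61.21 mm² overlap (of its 149.42 mm²) is removed, clipping the outline — boundary = 35.69 mm. Overall, the cross-section is a single solid region. Total boundary length (outer) = 35.69 mm.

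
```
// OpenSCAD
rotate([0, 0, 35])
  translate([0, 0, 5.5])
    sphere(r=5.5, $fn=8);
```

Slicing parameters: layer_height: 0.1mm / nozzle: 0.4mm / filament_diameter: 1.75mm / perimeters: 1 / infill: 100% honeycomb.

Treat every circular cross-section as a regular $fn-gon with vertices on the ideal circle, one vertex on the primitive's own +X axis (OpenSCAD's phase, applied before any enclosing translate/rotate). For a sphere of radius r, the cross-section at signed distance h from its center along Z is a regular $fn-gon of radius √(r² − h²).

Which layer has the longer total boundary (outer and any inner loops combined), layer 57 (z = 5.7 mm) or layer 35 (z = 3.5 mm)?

Layer 57 (z = 5.7): the sphere: section is a regular 8-gon, circumradius = √(r²−h²) = √(5.5²−0.2²) = 5.496 (perimeter = 2·8·5.496·sin(180°/8) = 33.65 mm); (whole slice rotated 35° about Z — lengths, areas and connectivity unchanged). So its perimeter = 33.65 mm. Layer 35 (z = 3.5): the r=5.5 sphere slices to a regular 8-gon of circumradius 5.123 (√(r²−h²) with h=2 from center) (perimeter = 2·8·5.123·sin(180°/8) = 31.37 mm); (whole slice rotated 35° about Z — lengths, areas and connectivity unchanged). So its perimeter = 31.37 mm. Layer 57 is larger (33.65 vs 31.37 mm).

layer 57 (z = 5.7 mm)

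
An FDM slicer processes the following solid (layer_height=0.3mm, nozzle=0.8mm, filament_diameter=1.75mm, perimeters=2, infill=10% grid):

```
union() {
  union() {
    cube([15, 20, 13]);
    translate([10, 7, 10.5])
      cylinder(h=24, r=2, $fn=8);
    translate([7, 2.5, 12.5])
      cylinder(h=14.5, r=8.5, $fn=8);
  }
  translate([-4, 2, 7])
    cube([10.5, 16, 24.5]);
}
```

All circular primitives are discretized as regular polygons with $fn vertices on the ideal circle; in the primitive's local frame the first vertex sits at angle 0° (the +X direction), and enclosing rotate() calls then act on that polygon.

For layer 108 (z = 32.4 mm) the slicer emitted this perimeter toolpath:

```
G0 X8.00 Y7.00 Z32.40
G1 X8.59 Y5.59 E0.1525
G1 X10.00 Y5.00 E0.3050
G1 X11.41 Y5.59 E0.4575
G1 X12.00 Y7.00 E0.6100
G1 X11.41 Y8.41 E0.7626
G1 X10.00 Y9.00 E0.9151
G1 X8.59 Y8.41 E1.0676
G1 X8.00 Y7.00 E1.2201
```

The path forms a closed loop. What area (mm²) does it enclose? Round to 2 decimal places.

Apply the shoelace formula to the sequence of (X, Y) vertices; enclosed area = 11.28 mm².

11.28 mm²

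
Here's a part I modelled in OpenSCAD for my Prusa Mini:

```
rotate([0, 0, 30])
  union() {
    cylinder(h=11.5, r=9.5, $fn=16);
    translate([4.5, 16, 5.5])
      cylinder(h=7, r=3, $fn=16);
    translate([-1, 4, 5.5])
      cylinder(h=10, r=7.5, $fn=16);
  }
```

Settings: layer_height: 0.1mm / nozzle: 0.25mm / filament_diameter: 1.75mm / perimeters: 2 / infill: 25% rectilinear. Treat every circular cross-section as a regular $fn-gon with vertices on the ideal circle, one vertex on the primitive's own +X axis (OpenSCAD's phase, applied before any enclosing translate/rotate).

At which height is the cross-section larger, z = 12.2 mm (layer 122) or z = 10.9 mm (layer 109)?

layer 109 (z = 10.9 mm)

Layer 122 (z = 12.2): the cylinder is absent (z outside [0, 11.5]); the r=3 cylinder at (4.5, 16) gives a regular 16-gon of circumradius 3 (constant along its height) (area = (16/2)·3.000²·sin(360°/16) = 27.55 mm²); the r=7.5 cylinder at (-1, 4) contributes a regular 16-gon of circumradius 7.5 (area = (16/2)·7.500²·sin(360°/16) = 172.21 mm²); Taking the union: the 2 present regions are separate (no shared area or edge), so areas and boundary lengths simply add and each stays a separate island — area = 199.76 mm²; (rotated 30° about Z; rotation is an isometry so areas/perimeters/island counts are preserved). So its area = 199.76 mm². Layer 109 (z = 10.9): the cylinder: section is a regular 16-gon, circumradius r=9.5 (area = (16/2)·9.500²·sin(360°/16) = 276.30 mm²); the cylinder at (4.5, 16): section is a regular 16-gon, circumradius r=3 (area = (16/2)·3.000²·sin(360°/16) = 27.55 mm²); the r=7.5 cylinder at (-1, 4) contributes a regular 16-gon of circumradius 7.5 (area = (16/2)·7.500²·sin(360°/16) = 172.21 mm²); Taking the union: the regions partially overlap — summed areas 476.06 mm² minus the doubly-counted overlap 147.41 mm² gives 328.64 mm² — area = 328.64 mm²; (rotated 30° about Z; rotation is an isometry so areas/perimeters/island counts are preserved). So its area = 328.64 mm². Layer 109 is larger (328.64 vs 199.76 mm²).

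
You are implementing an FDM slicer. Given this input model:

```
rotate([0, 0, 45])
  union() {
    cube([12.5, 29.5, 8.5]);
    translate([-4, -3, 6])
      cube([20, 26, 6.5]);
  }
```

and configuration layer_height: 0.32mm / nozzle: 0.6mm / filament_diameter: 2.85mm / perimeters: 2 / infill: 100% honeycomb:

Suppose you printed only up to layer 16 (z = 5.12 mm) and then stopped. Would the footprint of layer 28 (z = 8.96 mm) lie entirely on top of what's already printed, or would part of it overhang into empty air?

part overhangs

Compare the two slices. At z = 5.12: the cube (footprint 12.5×29.5) is included at this height (area 368.75 mm²); the cube at (-4, -3) does not reach this height (z outside [6, 12.5]); Merging all regions: only the 12.5×29.5 cube is present, so the union is just that shape — area = 368.75 mm²; (whole slice rotated 45° about Z — lengths, areas and connectivity unchanged). At z = 8.96: the cube is not intersected at this z (z outside [0, 8.5]); the 20×26 cube at (-4, -3) contributes its full rectangle (area 520.00 mm²); Combining (union): only the 20×26 cube at (-4, -3) is present, so the union is just that shape — area = 520.00 mm²; (whole slice rotated 45° about Z — lengths, areas and connectivity unchanged). Checking containment: at z = 8.96 the cross-section extends beyond the z = 5.12 cross-section by about 232.50 mm².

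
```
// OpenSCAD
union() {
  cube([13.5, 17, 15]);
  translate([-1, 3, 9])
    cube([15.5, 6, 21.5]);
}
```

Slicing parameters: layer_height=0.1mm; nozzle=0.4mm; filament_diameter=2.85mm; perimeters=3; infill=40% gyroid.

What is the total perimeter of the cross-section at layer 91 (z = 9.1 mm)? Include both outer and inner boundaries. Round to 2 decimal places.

At z = 9.1 mm: the cube is present — its section is the full 13.5×17 rectangle (perimeter 61.00 mm); the cube at (-1, 3) is present — its section is the full 15.5×6 rectangle (perimeter 43.00 mm); Combining (union): the regions partially overlap (shared area 81.00 mm²), so the edge portions inside another operand are dropped and the merged outline is re-measured after clipping — boundary = 65.00 mm. Overall, the cross-section is a single solid region. Total boundary length (outer) = 65.00 mm.

65.00 mm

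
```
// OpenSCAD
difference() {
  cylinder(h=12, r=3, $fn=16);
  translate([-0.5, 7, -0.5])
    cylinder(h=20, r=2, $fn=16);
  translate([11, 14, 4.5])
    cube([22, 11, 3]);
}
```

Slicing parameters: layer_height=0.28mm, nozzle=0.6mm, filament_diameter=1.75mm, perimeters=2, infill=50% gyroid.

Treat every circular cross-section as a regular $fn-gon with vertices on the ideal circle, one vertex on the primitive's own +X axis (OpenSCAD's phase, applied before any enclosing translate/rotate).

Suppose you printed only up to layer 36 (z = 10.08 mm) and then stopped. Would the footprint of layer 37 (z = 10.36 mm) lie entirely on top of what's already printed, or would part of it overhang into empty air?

entirely on top

Compare the two slices. At z = 10.08: the r=3 cylinder gives a regular 16-gon of circumradius 3 (constant along its height) (area = (16/2)·3.000²·sin(360°/16) = 27.55 mm²); the r=2 cylinder at (-0.5, 7) gives a regular 16-gon of circumradius 2 (constant along its height) (area = (16/2)·2.000²·sin(360°/16) = 12.25 mm²); the cube at (11, 14) is absent (z outside [4.5, 7.5]); After the difference (first − rest): starting from the r=3 cylinder (27.55 mm²), the r=2 cylinder at (-0.5, 7) misses the remaining region (no effect) — area = 27.55 mm². At z = 10.36: the r=3 cylinder gives a regular 16-gon of circumradius 3 (constant along its height) (area = (16/2)·3.000²·sin(360°/16) = 27.55 mm²); the cylinder at (-0.5, 7): section is a regular 16-gon, circumradius r=2 (area = (16/2)·2.000²·sin(360°/16) = 12.25 mm²); the cube at (11, 14) is absent (z outside [4.5, 7.5]); Taking the first minus the rest: starting from the r=3 cylinder (27.55 mm²), the r=2 cylinder at (-0.5, 7) misses the remaining region (no effect) — area = 27.55 mm². Checking containment: the cross-section at z = 10.36 is a subset of the cross-section at z = 10.08.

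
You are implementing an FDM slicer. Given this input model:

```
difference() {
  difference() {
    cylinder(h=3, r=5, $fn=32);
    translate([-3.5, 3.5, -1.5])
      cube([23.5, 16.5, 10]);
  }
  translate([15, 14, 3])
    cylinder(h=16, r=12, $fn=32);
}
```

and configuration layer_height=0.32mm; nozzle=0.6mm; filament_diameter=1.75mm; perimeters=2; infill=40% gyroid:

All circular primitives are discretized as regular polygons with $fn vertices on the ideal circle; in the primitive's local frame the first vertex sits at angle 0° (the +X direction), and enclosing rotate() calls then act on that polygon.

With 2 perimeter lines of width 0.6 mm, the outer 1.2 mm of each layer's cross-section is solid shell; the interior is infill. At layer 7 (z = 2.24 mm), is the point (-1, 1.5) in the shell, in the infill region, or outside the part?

infill

At z = 2.24 mm: the cylinder: section is a regular 32-gon, circumradius r=5; the cube at (-3.5, 3.5) (footprint 23.5×16.5) is included at this height; Subtracting the remaining from the first: starting from the r=5 cylinder, the 23.5×16.5 cube at (-3.5, 3.5) partially overlaps it — only the 7.26 mm² overlap (of its 387.75 mm²) is removed, clipping the outline — 1 connected region; the cylinder at (15, 14) is absent (z outside [3, 19]); After the difference (first − rest): none of the subtracted shapes is present at this height, so the result so far is unchanged — 1 connected region. Overall, the cross-section is a single solid region. The nearest boundary edge runs (-3.50, 3.50)→(3.56, 3.50); distance from the point to it = 2.00 mm. The point is inside the cross-section and 2.00 mm from the nearest boundary — more than the 1.2 mm shell width (2 × 0.6), so it's in the infill interior.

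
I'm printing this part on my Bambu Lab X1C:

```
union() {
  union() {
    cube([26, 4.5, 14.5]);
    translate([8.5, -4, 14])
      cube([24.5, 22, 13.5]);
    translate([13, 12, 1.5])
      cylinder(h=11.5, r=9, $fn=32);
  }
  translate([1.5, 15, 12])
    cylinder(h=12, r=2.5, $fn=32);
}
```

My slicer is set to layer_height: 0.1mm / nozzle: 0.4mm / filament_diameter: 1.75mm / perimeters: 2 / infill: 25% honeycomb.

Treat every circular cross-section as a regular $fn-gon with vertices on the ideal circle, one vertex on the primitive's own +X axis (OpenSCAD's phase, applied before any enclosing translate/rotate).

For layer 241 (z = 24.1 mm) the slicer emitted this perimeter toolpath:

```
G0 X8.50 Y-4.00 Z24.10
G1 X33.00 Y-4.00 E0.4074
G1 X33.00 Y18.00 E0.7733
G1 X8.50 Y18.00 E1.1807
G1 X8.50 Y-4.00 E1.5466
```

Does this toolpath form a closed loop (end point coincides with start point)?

yes

Start point (G0): (8.50, -4.00). End point (last G1): the path returns to the start — closed.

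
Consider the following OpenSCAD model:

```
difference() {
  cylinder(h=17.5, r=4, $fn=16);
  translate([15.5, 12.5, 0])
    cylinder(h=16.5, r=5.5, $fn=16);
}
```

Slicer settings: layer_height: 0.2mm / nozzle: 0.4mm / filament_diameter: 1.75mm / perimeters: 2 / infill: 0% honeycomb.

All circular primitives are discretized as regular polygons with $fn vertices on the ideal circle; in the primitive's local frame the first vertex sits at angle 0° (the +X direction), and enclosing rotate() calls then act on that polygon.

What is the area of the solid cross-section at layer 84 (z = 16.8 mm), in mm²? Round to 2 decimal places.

48.98 mm²

At z = 16.8 mm: the cylinder: section is a regular 16-gon, circumradius r=4 (area = (16/2)·4.000²·sin(360°/16) = 48.98 mm²); the cylinder at (15.5, 12.5) is not intersected at this z (z outside [0, 16.5]); Taking the first minus the rest: none of the subtracted shapes is present at this height, so the r=4 cylinder is unchanged — area = 48.98 mm². Overall, the cross-section is a single solid region. Net area = 48.98 mm².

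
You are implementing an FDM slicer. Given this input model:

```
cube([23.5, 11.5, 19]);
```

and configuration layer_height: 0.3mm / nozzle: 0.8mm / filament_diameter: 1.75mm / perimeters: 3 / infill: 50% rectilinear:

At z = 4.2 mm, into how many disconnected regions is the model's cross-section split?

At z = 4.2 mm: the cube (footprint 23.5×11.5) is included at this height. The result has 1 disconnected region.

1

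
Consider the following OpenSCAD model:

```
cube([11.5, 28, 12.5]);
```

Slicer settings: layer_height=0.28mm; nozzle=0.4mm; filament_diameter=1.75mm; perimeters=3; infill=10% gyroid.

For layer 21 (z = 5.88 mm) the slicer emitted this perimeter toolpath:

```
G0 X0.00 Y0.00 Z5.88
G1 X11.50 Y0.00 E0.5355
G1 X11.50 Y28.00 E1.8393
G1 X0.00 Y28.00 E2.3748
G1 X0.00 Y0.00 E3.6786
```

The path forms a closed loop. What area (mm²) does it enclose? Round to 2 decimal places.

Apply the shoelace formula to the sequence of (X, Y) vertices; enclosed area = 322.00 mm².

322.00 mm²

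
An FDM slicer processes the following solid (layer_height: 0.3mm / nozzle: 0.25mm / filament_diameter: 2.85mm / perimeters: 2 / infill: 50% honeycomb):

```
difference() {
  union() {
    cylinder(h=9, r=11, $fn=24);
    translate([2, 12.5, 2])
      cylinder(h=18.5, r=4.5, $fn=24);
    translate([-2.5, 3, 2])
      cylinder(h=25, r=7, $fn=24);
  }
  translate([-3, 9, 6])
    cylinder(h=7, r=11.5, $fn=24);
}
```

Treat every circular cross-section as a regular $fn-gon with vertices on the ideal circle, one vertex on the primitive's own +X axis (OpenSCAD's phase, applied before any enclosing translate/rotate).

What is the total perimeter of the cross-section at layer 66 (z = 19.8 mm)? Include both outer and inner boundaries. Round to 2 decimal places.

63.05 mm

At z = 19.8 mm: the cylinder is absent (z outside [0, 9]); the cylinder at (2, 12.5): section is a regular 24-gon, circumradius r=4.5 (perimeter = 2·24·4.500·sin(180°/24) = 28.19 mm); the r=7 cylinder at (-2.5, 3) gives a regular 24-gon of circumradius 7 (constant along its height) (perimeter = 2·24·7.000·sin(180°/24) = 43.86 mm); Taking the union: the regions partially overlap (shared area 2.71 mm²), so the edge portions inside another operand are dropped and the merged outline is re-measured after clipping — boundary = 63.05 mm; the cylinder at (-3, 9) is absent (z outside [6, 13]); Taking the first minus the rest: none of the subtracted shapes is present at this height, so the result so far is unchanged — boundary = 63.05 mm. Overall, the cross-section is a single solid region. Total boundary length (outer) = 63.05 mm.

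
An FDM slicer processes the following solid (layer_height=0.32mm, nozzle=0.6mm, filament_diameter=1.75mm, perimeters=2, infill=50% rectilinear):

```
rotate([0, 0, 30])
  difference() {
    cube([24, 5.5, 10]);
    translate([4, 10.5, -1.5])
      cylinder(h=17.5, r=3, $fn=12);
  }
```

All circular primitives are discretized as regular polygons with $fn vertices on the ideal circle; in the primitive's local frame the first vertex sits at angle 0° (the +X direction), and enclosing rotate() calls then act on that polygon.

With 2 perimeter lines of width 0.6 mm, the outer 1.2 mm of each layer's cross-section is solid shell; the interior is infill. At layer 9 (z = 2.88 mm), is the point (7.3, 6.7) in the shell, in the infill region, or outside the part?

At z = 2.88 mm: the cube is present — its section is the full 24×5.5 rectangle; the r=3 cylinder at (4, 10.5) contributes a regular 12-gon of circumradius 3; Subtracting the remaining from the first: starting from the 24×5.5 cube, the r=3 cylinder at (4, 10.5) misses the remaining region (no effect) — 1 connected region; (whole slice rotated 30° about Z — lengths, areas and connectivity unchanged). Overall, the cross-section is a single solid region. Undo the 30° rotation: the query point maps to (9.672, 2.152) in the un-rotated model frame. The nearest boundary edge runs (24.00, 0.00)→(0.00, 0.00); distance from the point to it = 2.15 mm. The point is inside the cross-section and 2.15 mm from the nearest boundary — more than the 1.2 mm shell width (2 × 0.6), so it's in the infill interior.

infill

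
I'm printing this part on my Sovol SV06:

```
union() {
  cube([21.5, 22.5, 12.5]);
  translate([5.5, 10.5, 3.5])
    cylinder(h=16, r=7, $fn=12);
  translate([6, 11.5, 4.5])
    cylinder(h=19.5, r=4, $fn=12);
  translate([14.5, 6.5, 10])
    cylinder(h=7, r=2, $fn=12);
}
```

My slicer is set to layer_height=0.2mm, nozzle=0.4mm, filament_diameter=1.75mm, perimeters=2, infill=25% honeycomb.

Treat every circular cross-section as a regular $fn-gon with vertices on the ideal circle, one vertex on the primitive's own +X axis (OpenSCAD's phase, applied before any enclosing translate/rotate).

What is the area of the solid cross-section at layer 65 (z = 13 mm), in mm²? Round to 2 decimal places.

At z = 13 mm: the cube is not intersected at this z (z outside [0, 12.5]); the r=7 cylinder at (5.5, 10.5) gives a regular 12-gon of circumradius 7 (constant along its height) (area = (12/2)·7.000²·sin(360°/12) = 147.00 mm²); the cylinder at (6, 11.5): section is a regular 12-gon, circumradius r=4 (area = (12/2)·4.000²·sin(360°/12) = 48.00 mm²); the r=2 cylinder at (14.5, 6.5) contributes a regular 12-gon of circumradius 2 (area = (12/2)·2.000²·sin(360°/12) = 12.00 mm²); Merging all regions: the regions partially overlap — summed areas 207.00 mm² minus the doubly-counted overlap 48.00 mm² gives 159.00 mm² — area = 159.00 mm². Overall, the cross-section has 2 separate islands. Net area = 159.00 mm².

159.00 mm²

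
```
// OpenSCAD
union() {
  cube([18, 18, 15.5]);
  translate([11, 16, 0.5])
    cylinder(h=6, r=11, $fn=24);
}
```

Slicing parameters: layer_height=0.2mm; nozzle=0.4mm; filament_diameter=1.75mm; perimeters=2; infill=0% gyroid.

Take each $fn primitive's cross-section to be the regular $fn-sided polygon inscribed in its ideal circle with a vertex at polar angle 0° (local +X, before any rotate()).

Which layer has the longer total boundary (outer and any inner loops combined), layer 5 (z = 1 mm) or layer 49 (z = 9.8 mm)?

Layer 5 (z = 1): the cube is present — its section is the full 18×18 rectangle (perimeter 72.00 mm); the cylinder at (11, 16): section is a regular 24-gon, circumradius r=11 (perimeter = 2·24·11.000·sin(180°/24) = 68.92 mm); Merging all regions: the regions partially overlap (shared area 200.63 mm²), so the edge portions inside another operand are dropped and the merged outline is re-measured after clipping — boundary = 85.93 mm. So its perimeter = 85.93 mm. Layer 49 (z = 9.8): the 18×18 cube contributes its full rectangle (perimeter 72.00 mm); the cylinder at (11, 16) is not intersected at this z (z outside [0.5, 6.5]); Merging all regions: only the 18×18 cube is present, so the union is just that shape — boundary = 72.00 mm. So its perimeter = 72.00 mm. Layer 5 is larger (85.93 vs 72.00 mm).

layer 5 (z = 1 mm)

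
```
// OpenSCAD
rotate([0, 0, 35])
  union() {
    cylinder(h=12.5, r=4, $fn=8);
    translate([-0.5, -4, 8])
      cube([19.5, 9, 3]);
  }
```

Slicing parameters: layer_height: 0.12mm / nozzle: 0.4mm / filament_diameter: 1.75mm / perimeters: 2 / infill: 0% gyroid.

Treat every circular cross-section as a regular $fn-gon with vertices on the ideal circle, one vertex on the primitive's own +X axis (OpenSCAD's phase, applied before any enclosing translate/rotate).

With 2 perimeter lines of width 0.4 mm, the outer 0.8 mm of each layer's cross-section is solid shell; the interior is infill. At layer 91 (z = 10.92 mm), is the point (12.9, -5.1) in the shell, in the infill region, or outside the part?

At z = 10.92 mm: the r=4 cylinder gives a regular 8-gon of circumradius 4 (constant along its height); the cube at (-0.5, -4) is present — its section is the full 19.5×9 rectangle; Taking the union: the regions partially overlap (shared area 26.52 mm²), so overlapping operands fuse into one piece — 1 connected region; (rotated 35° about Z; rotation is an isometry so areas/perimeters/island counts are preserved). Overall, the cross-section is a single solid region. Undo the 35° rotation: the query point maps to (7.642, -11.577) in the un-rotated model frame. The nearest boundary edge runs (19.00, -4.00)→(-0.00, -4.00); distance from the point to it = 7.58 mm. The point is not inside any of the regions above, so it lies outside the cross-section (7.58 mm from the nearest boundary).

outside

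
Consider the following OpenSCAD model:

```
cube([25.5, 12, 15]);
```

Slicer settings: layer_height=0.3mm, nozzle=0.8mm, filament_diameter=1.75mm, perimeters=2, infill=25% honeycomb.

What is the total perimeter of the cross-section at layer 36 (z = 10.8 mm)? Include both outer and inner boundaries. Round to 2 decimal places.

75.00 mm

At z = 10.8 mm: the 25.5×12 cube contributes its full rectangle (perimeter 75.00 mm). Overall, the cross-section is a single solid region. Total boundary length (outer) = 75.00 mm.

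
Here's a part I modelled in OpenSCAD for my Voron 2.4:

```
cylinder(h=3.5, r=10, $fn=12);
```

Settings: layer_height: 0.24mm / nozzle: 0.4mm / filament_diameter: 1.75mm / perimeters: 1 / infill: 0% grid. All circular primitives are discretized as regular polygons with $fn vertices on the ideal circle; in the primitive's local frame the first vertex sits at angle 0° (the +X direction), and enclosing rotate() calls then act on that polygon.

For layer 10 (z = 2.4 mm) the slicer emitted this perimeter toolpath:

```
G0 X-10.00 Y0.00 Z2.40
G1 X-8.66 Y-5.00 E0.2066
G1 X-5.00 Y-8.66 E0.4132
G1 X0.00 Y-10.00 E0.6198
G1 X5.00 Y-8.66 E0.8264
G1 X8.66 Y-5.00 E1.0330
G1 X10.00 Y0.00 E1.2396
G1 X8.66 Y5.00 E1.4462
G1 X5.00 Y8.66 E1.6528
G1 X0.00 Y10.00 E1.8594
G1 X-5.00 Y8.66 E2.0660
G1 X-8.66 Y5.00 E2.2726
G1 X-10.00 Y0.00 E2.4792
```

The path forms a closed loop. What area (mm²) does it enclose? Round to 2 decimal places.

Apply the shoelace formula to the sequence of (X, Y) vertices; enclosed area = 299.99 mm².

299.99 mm²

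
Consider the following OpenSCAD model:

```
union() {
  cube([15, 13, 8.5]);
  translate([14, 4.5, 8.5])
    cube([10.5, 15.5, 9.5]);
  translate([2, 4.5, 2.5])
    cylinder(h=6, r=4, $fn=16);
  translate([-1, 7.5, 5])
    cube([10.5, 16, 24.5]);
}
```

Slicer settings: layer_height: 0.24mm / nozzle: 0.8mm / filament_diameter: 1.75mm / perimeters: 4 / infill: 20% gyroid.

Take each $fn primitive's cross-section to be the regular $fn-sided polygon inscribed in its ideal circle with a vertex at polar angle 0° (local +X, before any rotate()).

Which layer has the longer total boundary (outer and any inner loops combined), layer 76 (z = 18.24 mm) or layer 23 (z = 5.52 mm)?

Layer 76 (z = 18.24): the cube is not intersected at this z (z outside [0, 8.5]); the cube at (14, 4.5) is absent (z outside [8.5, 18]); the cylinder at (2, 4.5) does not reach this height (z outside [2.5, 8.5]); the 10.5×16 cube at (-1, 7.5) contributes its full rectangle (perimeter 53.00 mm); Taking the union: only the 10.5×16 cube at (-1, 7.5) is present, so the union is just that shape — boundary = 53.00 mm. So its perimeter = 53.00 mm. Layer 23 (z = 5.52): the 15×13 cube contributes its full rectangle (perimeter 56.00 mm); the cube at (14, 4.5) is not intersected at this z (z outside [8.5, 18]); the cylinder at (2, 4.5): section is a regular 16-gon, circumradius r=4 (perimeter = 2·16·4.000·sin(180°/16) = 24.97 mm); the 10.5×16 cube at (-1, 7.5) contributes its full rectangle (perimeter 53.00 mm); Taking the union: the regions partially overlap (shared area 91.95 mm²), so the edge portions inside another operand are dropped and the merged outline is re-measured after clipping — boundary = 79.59 mm. So its perimeter = 79.59 mm. Layer 23 is larger (79.59 vs 53.00 mm).

layer 23 (z = 5.52 mm)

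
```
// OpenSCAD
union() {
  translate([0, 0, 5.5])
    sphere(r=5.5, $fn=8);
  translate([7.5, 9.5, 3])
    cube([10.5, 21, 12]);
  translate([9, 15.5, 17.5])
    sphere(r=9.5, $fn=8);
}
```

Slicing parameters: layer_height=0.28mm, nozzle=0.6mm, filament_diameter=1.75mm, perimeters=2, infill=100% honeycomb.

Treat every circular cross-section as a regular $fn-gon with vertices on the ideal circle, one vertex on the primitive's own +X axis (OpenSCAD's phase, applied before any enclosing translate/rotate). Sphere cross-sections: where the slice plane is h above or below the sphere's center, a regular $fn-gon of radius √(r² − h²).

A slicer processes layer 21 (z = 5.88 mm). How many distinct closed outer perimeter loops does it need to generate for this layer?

2

At z = 5.88 mm: the sphere: section is a regular 8-gon, circumradius = √(r²−h²) = √(5.5²−0.38²) = 5.487; the 10.5×21 cube at (7.5, 9.5) contributes its full rectangle; the sphere at (9, 15.5) does not reach this height (|z−center|=11.620 > r=9.5); Taking the union: the 2 present regions are separate (no shared area or edge), so areas and boundary lengths simply add and each stays a separate island — 2 connected regions. The result has 2 disconnected regions.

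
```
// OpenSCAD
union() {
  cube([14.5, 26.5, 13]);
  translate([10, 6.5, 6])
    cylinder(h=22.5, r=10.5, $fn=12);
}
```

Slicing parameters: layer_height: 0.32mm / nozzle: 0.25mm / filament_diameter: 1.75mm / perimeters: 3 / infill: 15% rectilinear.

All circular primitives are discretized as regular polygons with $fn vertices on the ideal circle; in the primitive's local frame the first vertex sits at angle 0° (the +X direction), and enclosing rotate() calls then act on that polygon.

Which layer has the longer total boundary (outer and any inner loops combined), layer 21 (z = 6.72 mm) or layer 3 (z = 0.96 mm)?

layer 21 (z = 6.72 mm)

Layer 21 (z = 6.72): the 14.5×26.5 cube contributes its full rectangle (perimeter 82.00 mm); the cylinder at (10, 6.5): section is a regular 12-gon, circumradius r=10.5 (perimeter = 2·12·10.500·sin(180°/12) = 65.22 mm); Merging all regions: the regions partially overlap (shared area 217.56 mm²), so the edge portions inside another operand are dropped and the merged outline is re-measured after clipping — boundary = 91.05 mm. So its perimeter = 91.05 mm. Layer 3 (z = 0.96): the cube (footprint 14.5×26.5) is included at this height (perimeter 82.00 mm); the cylinder at (10, 6.5) does not reach this height (z outside [6, 28.5]); Taking the union: only the 14.5×26.5 cube is present, so the union is just that shape — boundary = 82.00 mm. So its perimeter = 82.00 mm. Layer 21 is larger (91.05 vs 82.00 mm).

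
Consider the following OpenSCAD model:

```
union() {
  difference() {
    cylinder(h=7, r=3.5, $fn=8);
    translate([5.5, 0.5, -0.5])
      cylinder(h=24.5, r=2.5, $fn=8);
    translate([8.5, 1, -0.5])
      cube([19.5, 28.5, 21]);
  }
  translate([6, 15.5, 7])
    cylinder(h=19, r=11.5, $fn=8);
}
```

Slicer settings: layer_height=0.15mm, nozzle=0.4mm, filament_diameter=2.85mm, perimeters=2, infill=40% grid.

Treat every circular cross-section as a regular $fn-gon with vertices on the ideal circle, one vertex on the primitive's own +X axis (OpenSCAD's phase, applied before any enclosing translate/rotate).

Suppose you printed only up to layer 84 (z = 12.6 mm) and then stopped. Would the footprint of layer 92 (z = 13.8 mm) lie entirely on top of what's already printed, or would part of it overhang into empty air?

Compare the two slices. At z = 12.6: the cylinder is absent (z outside [0, 7]); the r=2.5 cylinder at (5.5, 0.5) gives a regular 8-gon of circumradius 2.5 (constant along its height) (area = (8/2)·2.500²·sin(360°/8) = 17.68 mm²); the 19.5×28.5 cube at (8.5, 1) contributes its full rectangle (area 555.75 mm²); Subtracting the remaining from the first: the first operand is absent here, so nothing remains; the r=11.5 cylinder at (6, 15.5) contributes a regular 8-gon of circumradius 11.5 (area = (8/2)·11.500²·sin(360°/8) = 374.06 mm²); Combining (union): only the r=11.5 cylinder at (6, 15.5) is present, so the union is just that shape — area = 374.06 mm². At z = 13.8: the cylinder does not reach this height (z outside [0, 7]); the cylinder at (5.5, 0.5): section is a regular 8-gon, circumradius r=2.5 (area = (8/2)·2.500²·sin(360°/8) = 17.68 mm²); the cube at (8.5, 1) (footprint 19.5×28.5) is included at this height (area 555.75 mm²); Taking the first minus the rest: the first operand is absent here, so nothing remains; the r=11.5 cylinder at (6, 15.5) gives a regular 8-gon of circumradius 11.5 (constant along its height) (area = (8/2)·11.500²·sin(360°/8) = 374.06 mm²); Combining (union): only the r=11.5 cylinder at (6, 15.5) is present, so the union is just that shape — area = 374.06 mm². Checking containment: the cross-section at z = 13.8 is a subset of the cross-section at z = 12.6.

entirely on top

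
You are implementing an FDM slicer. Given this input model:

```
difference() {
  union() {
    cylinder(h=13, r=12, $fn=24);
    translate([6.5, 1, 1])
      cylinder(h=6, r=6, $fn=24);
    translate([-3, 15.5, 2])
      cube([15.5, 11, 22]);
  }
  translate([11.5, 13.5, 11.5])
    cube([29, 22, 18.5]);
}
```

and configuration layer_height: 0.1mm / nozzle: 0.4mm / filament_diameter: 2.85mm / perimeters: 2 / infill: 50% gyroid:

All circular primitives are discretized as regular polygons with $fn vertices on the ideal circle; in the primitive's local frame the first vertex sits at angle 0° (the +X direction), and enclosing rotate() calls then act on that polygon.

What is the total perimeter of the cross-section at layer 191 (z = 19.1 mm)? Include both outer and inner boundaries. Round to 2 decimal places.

51.00 mm

At z = 19.1 mm: the cylinder is absent (z outside [0, 13]); the cylinder at (6.5, 1) does not reach this height (z outside [1, 7]); the cube at (-3, 15.5) (footprint 15.5×11) is included at this height (perimeter 53.00 mm); Taking the union: only the 15.5×11 cube at (-3, 15.5) is present, so the union is just that shape — boundary = 53.00 mm; the cube at (11.5, 13.5) is present — its section is the full 29×22 rectangle (perimeter 102.00 mm); Taking the first minus the rest: starting from the result so far, the 29×22 cube at (11.5, 13.5) partially overlaps it — only the 11.00 mm² overlap (of its 638.00 mm²) is removed, clipping the outline — boundary = 51.00 mm. Overall, the cross-section is a single solid region. Total boundary length (outer) = 51.00 mm.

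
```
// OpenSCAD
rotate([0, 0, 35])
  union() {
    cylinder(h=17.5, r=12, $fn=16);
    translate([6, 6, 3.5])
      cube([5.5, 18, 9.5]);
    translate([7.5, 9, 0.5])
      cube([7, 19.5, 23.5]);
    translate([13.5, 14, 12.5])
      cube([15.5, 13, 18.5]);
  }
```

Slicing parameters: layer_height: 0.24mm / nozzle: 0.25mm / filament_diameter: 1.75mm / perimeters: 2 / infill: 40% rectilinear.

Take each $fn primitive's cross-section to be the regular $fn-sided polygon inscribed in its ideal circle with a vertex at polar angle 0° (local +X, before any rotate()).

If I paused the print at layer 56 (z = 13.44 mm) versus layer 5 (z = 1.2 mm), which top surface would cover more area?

Layer 56 (z = 13.44): the cylinder: section is a regular 16-gon, circumradius r=12 (area = (16/2)·12.000²·sin(360°/16) = 440.85 mm²); the cube at (6, 6) does not reach this height (z outside [3.5, 13]); the cube at (7.5, 9) is present — its section is the full 7×19.5 rectangle (area 136.50 mm²); the cube at (13.5, 14) (footprint 15.5×13) is included at this height (area 201.50 mm²); Combining (union): the regions partially overlap — summed areas 778.85 mm² minus the doubly-counted overlap 13.02 mm² gives 765.84 mm² — area = 765.84 mm²; (rotated 35° about Z; rotation is an isometry so areas/perimeters/island counts are preserved). So its area = 765.84 mm². Layer 5 (z = 1.2): the r=12 cylinder gives a regular 16-gon of circumradius 12 (constant along its height) (area = (16/2)·12.000²·sin(360°/16) = 440.85 mm²); the cube at (6, 6) is absent (z outside [3.5, 13]); the cube at (7.5, 9) is present — its section is the full 7×19.5 rectangle (area 136.50 mm²); the cube at (13.5, 14) is not intersected at this z (z outside [12.5, 31]); Merging all regions: the regions partially overlap — summed areas 577.35 mm² minus the doubly-counted overlap 0.02 mm² gives 577.34 mm² — area = 577.34 mm²; (rotated 35° about Z; rotation is an isometry so areas/perimeters/island counts are preserved). So its area = 577.34 mm². Layer 56 is larger (765.84 vs 577.34 mm²).

layer 56 (z = 13.44 mm)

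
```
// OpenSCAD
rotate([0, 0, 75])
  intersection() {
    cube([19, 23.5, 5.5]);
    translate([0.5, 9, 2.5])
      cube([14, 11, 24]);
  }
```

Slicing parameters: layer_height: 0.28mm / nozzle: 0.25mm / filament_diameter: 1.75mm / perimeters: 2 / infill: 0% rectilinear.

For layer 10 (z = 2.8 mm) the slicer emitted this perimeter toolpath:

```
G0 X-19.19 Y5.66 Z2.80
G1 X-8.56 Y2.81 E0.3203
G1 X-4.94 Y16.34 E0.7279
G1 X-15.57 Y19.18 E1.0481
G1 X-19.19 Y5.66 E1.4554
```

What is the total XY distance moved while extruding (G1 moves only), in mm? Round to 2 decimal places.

Sum the Euclidean lengths of each G1 segment: total = 50.01 mm.

50.01 mm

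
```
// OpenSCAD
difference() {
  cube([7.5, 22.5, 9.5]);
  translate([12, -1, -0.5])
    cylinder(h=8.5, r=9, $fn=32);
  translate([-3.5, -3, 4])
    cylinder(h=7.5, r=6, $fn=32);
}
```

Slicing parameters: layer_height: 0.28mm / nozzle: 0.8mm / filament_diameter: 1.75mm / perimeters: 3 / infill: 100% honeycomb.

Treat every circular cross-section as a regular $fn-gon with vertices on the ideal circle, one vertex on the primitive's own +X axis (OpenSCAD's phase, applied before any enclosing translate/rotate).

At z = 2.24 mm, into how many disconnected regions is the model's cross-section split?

1

At z = 2.24 mm: the 7.5×22.5 cube contributes its full rectangle; the cylinder at (12, -1): section is a regular 32-gon, circumradius r=9; the cylinder at (-3.5, -3) is not intersected at this z (z outside [4, 11.5]); Taking the first minus the rest: starting from the 7.5×22.5 cube, the r=9 cylinder at (12, -1) partially overlaps it — only the 20.16 mm² overlap (of its 252.84 mm²) is removed, clipping the outline — 1 connected region. The result has 1 disconnected region.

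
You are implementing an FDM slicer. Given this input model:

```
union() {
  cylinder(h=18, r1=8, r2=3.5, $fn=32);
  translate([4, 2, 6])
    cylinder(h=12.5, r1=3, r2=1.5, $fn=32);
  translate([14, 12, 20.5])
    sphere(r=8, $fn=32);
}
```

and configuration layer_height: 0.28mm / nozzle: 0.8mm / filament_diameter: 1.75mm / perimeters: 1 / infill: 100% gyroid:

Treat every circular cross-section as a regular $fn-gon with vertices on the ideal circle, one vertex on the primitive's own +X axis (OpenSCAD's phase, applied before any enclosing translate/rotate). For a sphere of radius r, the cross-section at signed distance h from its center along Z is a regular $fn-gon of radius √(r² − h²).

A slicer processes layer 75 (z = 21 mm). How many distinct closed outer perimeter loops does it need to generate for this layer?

At z = 21 mm: the cone is absent (z outside [0, 18]); the cone at (4, 2) does not reach this height (z outside [6, 18.5]); the r=8 sphere at (14, 12) contributes a regular 32-gon of circumradius √(8²−0.5²) = 7.984; Taking the union: only the r=8 sphere at (14, 12) is present, so the union is just that shape — 1 connected region. The result has 1 disconnected region.

1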